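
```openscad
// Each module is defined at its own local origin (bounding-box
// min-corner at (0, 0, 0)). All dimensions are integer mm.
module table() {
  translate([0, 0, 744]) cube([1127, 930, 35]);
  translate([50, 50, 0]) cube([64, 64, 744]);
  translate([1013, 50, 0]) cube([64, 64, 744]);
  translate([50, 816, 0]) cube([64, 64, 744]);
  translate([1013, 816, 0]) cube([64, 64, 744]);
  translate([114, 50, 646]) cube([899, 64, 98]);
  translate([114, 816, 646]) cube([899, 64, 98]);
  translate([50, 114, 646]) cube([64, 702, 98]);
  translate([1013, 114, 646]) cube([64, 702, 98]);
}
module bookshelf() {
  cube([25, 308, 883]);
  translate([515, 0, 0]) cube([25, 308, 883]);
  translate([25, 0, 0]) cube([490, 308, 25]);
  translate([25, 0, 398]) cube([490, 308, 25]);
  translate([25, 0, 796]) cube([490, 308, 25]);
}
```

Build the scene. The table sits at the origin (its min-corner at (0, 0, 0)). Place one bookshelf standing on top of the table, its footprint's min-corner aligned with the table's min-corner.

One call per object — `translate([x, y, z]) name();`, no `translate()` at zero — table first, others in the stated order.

table();
translate([0, 0, 779]) bookshelf();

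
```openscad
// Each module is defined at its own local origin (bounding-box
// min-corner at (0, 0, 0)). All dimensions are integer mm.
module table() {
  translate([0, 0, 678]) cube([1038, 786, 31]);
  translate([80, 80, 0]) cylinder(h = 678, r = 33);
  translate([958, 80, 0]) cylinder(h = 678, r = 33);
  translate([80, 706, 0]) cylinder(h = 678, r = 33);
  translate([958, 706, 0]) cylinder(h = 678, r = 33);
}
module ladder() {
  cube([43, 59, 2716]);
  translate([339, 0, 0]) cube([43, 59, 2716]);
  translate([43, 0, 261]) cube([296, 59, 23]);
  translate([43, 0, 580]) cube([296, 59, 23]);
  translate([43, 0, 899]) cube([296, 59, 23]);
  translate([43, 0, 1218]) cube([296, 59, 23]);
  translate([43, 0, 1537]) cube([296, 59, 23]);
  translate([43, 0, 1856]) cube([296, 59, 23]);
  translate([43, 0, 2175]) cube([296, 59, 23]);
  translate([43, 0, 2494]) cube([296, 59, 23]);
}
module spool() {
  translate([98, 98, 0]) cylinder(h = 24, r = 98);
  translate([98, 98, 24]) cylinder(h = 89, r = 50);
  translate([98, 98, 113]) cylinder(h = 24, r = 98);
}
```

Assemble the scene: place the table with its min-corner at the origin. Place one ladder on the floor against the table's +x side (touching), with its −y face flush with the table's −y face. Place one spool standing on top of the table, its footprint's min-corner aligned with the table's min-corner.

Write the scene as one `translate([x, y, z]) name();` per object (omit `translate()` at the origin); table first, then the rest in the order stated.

table();
translate([1038, 0, 0]) ladder();
translate([0, 0, 709]) spool();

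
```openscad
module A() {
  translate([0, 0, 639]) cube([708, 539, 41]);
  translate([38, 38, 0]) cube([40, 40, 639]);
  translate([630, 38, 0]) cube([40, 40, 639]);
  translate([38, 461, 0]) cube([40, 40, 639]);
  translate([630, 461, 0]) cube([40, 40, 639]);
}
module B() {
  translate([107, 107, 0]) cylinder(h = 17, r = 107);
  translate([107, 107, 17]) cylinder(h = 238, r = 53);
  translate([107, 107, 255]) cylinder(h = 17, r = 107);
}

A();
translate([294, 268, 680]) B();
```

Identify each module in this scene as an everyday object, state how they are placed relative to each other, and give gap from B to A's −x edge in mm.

The spool's min-x is at 294; the table's min-x is 0; gap = 294 mm.

A is a table. B is a spool. The spool is on top of the table. The gap from the spool to the table's −x edge is 294 mm.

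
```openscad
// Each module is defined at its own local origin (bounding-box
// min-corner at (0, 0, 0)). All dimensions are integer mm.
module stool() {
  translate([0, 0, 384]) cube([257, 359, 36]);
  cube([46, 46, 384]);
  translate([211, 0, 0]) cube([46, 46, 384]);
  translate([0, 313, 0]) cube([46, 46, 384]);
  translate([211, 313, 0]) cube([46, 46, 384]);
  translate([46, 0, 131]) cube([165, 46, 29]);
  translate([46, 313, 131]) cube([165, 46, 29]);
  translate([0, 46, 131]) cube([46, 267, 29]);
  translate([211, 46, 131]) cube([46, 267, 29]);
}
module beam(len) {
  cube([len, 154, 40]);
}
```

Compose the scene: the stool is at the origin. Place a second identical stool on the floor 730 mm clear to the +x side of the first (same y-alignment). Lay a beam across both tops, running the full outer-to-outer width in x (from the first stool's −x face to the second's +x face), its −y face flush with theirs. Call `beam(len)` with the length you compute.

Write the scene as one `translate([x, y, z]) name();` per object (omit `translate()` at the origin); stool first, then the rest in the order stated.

stool();
translate([987, 0, 0]) stool();
translate([0, 0, 420]) beam(1244);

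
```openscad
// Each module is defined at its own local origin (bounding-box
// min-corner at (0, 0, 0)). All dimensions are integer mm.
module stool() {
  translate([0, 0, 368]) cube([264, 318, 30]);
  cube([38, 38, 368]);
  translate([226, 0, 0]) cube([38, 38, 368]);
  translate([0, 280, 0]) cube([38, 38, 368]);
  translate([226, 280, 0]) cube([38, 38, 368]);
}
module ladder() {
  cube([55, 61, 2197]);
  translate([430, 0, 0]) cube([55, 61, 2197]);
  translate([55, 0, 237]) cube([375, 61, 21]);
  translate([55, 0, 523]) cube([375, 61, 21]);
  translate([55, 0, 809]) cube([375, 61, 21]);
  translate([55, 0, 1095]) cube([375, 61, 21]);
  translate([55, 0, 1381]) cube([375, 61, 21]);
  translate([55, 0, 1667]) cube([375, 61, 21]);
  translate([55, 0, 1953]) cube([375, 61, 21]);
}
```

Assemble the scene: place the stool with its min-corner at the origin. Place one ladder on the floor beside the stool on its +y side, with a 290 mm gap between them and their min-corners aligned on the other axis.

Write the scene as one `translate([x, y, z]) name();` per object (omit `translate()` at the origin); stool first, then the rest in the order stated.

stool();
translate([0, 608, 0]) ladder();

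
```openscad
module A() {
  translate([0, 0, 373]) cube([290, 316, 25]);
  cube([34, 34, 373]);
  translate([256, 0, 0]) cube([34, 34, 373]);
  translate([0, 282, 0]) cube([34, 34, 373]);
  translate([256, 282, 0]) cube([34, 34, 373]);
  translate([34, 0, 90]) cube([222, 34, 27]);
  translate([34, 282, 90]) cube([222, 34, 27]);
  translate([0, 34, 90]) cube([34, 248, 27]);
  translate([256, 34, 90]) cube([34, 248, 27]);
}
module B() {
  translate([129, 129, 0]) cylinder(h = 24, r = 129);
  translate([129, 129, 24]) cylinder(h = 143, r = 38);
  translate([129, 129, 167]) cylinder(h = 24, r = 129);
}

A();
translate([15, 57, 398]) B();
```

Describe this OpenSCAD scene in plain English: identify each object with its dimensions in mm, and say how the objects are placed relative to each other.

A is a simple wooden stool: a rectangular seat 290 mm (x) by 316 mm (y), 25 mm thick, top face at z = 398 mm, on four square legs, each 34×34 mm in cross-section. The legs rest on z = 0, each flush with a corner of the seat. Four stretchers, 34 mm wide and 27 mm tall, connect adjacent legs with their undersides at z = 90 mm, each running between the inner faces of the legs it joins and aligned with the legs' outer faces on the other axis.

B is a spool: two coaxial disc flanges of radius 129 mm and thickness 24 mm, joined by a core cylinder of radius 38 mm and height 143 mm. The lower flange rests on z = 0 and the three cylinders share a vertical axis.

The spool is on top of the stool.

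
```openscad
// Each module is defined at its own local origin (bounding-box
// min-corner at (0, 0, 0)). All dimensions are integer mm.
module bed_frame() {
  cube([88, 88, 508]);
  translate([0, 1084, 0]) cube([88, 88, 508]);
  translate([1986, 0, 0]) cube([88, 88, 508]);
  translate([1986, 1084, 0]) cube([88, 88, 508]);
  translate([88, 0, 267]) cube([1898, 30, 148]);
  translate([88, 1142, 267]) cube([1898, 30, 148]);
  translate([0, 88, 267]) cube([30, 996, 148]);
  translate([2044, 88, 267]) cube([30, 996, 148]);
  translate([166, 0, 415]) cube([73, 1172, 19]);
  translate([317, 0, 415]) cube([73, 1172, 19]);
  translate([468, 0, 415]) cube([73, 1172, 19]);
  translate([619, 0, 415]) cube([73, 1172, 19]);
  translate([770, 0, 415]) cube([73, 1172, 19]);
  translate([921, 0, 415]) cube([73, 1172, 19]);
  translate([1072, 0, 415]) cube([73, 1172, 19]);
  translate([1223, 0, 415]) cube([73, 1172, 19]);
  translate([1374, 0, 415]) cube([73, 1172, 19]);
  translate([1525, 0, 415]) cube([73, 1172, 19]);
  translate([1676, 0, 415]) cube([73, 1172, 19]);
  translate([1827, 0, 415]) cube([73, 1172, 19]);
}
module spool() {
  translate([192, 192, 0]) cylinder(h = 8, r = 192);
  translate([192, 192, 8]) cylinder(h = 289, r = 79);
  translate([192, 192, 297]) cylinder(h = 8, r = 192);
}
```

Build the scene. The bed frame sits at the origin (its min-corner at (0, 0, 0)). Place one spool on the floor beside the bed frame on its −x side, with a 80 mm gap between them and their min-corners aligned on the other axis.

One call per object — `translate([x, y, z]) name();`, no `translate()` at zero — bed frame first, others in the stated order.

bed_frame();
translate([-464, 0, 0]) spool();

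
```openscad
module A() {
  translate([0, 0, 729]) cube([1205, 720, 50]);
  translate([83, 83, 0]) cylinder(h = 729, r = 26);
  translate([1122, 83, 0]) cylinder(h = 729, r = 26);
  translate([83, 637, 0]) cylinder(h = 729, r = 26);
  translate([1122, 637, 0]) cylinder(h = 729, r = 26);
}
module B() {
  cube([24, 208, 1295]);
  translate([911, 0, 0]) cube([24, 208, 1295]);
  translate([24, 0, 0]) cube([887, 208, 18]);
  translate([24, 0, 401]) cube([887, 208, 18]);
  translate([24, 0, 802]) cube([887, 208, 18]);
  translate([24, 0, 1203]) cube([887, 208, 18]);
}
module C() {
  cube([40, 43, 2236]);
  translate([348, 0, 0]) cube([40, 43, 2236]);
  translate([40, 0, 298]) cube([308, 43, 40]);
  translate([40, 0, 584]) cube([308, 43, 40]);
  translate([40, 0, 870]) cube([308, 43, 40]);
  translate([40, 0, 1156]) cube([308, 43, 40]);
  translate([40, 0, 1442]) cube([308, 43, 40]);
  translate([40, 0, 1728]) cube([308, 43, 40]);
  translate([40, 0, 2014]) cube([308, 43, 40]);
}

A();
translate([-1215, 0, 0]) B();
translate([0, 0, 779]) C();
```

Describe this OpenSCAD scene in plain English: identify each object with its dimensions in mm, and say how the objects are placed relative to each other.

A is a rectangular dining table. The top is 1205×720×50 mm with its upper surface at z = 779 mm. It stands on four round legs of 52 mm diameter, each leg's bounding box inset 57 mm from the nearest pair of top edges, running from the floor to the underside of the top.

B is an open bookshelf. Two side panels, each 24 mm thick, 208 mm deep and 1295 mm tall, stand 935 mm apart (outside-to-outside). Between them sit 4 shelves, each 18 mm thick and 208 mm deep, spanning the full gap between the sides. The bottom shelf rests on the floor (its underside at z = 0) and the clear gap between one shelf's top and the next shelf's underside is 383 mm.

C is a wooden ladder with two side rails of 40×43 mm section and 2236 mm height, set 388 mm apart overall. Between them run 7 rectangular rungs (43 mm deep, 40 mm thick), front faces flush with the rails' −y face. The bottom of the first rung is 298 mm above the floor and each subsequent rung is 286 mm higher than the one below.

The bookshelf is on the floor beside the table on its −x side. The ladder is on top of the table.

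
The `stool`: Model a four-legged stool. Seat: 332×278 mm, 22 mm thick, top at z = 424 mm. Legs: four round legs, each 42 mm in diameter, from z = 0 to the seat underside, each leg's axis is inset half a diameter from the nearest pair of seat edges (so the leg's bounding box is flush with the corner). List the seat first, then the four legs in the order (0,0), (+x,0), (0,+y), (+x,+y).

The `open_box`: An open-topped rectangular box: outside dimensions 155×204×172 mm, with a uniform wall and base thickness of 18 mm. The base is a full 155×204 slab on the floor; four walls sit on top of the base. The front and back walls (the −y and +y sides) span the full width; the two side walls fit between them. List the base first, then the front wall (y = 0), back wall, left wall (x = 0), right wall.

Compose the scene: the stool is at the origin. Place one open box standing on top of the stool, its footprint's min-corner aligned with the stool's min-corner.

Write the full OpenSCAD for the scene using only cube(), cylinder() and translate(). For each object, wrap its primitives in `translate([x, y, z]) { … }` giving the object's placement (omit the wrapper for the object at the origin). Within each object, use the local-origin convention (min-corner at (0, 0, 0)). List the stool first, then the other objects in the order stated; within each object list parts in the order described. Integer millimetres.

translate([0, 0, 402]) cube([332, 278, 22]);
translate([21, 21, 0]) cylinder(h = 402, r = 21);
translate([311, 21, 0]) cylinder(h = 402, r = 21);
translate([21, 257, 0]) cylinder(h = 402, r = 21);
translate([311, 257, 0]) cylinder(h = 402, r = 21);
translate([0, 0, 424]) {
  cube([155, 204, 18]);
  translate([0, 0, 18]) cube([155, 18, 154]);
  translate([0, 186, 18]) cube([155, 18, 154]);
  translate([0, 18, 18]) cube([18, 168, 154]);
  translate([137, 18, 18]) cube([18, 168, 154]);
}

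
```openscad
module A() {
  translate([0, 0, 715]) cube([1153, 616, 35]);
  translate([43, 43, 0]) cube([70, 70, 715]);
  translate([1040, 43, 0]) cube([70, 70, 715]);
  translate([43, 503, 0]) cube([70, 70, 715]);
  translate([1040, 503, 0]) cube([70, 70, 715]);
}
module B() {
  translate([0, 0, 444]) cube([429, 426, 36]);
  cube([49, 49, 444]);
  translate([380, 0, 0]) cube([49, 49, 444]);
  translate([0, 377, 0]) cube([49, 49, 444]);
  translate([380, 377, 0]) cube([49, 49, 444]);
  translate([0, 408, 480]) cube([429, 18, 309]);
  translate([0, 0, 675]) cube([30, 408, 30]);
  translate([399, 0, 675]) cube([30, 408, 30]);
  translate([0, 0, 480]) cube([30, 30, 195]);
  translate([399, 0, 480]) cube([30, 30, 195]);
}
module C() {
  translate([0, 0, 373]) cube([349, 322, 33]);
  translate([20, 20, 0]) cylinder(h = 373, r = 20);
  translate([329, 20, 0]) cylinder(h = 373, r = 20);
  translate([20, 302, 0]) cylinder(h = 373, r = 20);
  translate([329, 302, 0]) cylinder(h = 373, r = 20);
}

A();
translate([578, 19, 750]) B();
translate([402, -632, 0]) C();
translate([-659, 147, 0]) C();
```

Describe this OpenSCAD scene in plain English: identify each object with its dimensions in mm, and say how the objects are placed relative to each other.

A is a table: top 1153 mm (x) × 616 mm (y), 35 mm thick, upper face at z = 750 mm, on four 70×70 mm square legs, each inset 43 mm from the nearest pair of top edges, running from z = 0 to the bottom of the top.

B is a chair. The seat is a 429×426×36 mm slab with its top at z = 480 mm, on four 49×49 mm corner legs (flush with the seat edges, standing on z = 0). A flat backrest 18 mm thick, 309 mm tall, spans the full seat width and rises from the seat top along its +y edge, rear face flush with the rear of the seat. Two armrests of 30×30 mm section run along each side from the seat's front edge to the front of the backrest, top faces 225 mm above the seat top and outer faces flush with the seat's x-edges; a 30×30 mm post under the front of each armrest stands on the seat at the front corner.

C is a four-legged stool. The seat is 349×322 mm, 33 mm thick, top at z = 406 mm. It stands on four round legs, each 40 mm in diameter, from z = 0 to the seat underside, each leg's axis is inset half a diameter from the nearest pair of seat edges (so the leg's bounding box is flush with the corner).

The chair is on top of the table. Two stools sit around the table at the −y, −x sides.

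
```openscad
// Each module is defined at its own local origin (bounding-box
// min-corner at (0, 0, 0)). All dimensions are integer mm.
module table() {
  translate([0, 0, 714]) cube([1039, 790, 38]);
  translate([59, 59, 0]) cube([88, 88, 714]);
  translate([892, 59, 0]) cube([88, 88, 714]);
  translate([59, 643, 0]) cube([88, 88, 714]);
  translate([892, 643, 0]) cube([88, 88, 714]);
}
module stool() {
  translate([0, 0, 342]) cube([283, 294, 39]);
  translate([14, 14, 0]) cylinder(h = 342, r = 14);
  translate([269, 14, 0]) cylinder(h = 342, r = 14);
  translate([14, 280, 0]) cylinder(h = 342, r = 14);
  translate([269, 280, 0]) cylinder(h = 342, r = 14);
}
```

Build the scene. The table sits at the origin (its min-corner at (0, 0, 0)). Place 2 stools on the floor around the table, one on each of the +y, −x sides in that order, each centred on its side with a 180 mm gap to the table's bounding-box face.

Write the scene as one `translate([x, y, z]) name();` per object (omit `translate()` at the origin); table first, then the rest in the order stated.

table();
translate([378, 970, 0]) stool();
translate([-463, 248, 0]) stool();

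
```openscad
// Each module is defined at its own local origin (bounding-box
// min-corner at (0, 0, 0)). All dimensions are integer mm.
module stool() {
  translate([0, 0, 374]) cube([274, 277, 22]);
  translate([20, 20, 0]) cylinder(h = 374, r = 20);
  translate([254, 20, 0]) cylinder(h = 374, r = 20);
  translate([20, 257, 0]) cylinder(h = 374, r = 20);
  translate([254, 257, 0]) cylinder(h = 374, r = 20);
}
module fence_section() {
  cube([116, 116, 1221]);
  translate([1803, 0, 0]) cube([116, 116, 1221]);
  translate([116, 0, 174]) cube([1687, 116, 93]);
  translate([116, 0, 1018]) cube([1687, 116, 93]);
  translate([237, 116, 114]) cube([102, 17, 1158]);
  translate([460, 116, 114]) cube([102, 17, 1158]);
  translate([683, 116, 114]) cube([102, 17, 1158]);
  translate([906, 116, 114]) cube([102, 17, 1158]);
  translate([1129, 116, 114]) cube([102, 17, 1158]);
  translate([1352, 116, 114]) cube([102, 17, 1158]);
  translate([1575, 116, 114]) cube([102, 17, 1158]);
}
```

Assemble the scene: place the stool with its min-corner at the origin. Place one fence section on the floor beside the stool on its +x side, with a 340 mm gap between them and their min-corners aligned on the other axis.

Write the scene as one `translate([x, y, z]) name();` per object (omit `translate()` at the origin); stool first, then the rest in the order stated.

stool();
translate([614, 0, 0]) fence_section();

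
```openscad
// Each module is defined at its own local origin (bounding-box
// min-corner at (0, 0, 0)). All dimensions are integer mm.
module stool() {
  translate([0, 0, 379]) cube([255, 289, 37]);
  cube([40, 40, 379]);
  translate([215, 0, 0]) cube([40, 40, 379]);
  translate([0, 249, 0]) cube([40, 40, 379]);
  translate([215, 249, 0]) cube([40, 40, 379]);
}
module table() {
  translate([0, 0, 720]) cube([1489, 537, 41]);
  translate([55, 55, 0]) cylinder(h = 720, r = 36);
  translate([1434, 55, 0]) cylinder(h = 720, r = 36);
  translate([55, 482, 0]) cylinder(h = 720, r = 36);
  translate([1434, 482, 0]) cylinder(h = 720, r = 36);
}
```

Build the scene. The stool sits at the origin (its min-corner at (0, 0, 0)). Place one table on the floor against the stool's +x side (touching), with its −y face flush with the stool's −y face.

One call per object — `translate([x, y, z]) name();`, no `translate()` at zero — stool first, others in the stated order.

stool();
translate([255, 0, 0]) table();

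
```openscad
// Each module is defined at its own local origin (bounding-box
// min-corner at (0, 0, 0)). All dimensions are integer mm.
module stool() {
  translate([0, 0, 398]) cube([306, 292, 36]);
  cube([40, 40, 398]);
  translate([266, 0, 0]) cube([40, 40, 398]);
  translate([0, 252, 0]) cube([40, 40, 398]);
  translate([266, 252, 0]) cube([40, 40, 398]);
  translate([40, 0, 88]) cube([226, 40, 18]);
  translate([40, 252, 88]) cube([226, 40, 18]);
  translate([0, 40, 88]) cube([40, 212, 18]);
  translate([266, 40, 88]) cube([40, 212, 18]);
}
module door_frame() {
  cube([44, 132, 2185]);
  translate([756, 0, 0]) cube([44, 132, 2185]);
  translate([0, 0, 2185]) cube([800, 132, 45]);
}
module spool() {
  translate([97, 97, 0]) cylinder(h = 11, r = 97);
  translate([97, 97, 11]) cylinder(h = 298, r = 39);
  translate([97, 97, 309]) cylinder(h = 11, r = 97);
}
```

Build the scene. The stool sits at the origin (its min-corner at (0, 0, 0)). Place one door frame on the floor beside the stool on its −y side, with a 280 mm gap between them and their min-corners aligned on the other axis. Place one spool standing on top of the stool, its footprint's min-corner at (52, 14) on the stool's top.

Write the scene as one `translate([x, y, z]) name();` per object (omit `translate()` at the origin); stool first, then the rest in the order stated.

stool();
translate([0, -412, 0]) door_frame();
translate([52, 14, 434]) spool();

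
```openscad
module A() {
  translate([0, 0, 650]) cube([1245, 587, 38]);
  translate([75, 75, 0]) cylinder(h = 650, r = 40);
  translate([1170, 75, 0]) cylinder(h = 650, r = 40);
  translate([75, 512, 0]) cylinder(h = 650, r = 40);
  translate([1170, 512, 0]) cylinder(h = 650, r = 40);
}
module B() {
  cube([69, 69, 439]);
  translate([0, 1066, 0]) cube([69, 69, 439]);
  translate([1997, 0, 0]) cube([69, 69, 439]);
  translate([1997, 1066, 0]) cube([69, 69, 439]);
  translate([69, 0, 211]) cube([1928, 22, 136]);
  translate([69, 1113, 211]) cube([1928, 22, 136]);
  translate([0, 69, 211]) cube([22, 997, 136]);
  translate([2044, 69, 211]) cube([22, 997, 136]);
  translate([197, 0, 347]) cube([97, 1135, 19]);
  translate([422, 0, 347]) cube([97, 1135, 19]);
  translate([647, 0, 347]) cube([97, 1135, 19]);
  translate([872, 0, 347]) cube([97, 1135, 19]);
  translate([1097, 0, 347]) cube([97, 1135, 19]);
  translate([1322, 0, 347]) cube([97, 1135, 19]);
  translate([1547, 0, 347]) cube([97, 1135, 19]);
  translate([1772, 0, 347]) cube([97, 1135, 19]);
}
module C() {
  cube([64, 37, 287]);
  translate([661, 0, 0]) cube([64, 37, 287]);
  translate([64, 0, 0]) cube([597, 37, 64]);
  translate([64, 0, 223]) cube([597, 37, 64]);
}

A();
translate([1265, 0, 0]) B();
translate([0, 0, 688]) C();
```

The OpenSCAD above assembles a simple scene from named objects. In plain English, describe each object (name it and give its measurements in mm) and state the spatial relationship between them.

A is a rectangular dining table. The top is 1245×587×38 mm with its upper surface at z = 688 mm. It stands on four round legs of 80 mm diameter, each leg's bounding box inset 35 mm from the nearest pair of top edges, running from the floor to the underside of the top.

B is a bed frame 2066 mm long (x) by 1135 mm wide (y). Four 69×69 mm corner posts, 439 mm tall, at the corners of the footprint. Four rails of 22 mm thickness and 136 mm height run between adjacent posts with their undersides at z = 211 mm, their outer faces flush with the outside of the frame (the two x-running rails run between the posts' inner faces; the two y-running rails run between the posts' inner faces). 8 slats, each 97 mm wide (x) and 19 mm thick, lie across the top of the two x-running rails, running the full 1135 mm width of the frame in y; the slats are evenly spaced along x between the inner faces of the end posts with equal gaps (rounded down to the nearest mm) at the −x end and between each pair — any rounding remainder accumulates at the +x end.

C is a picture frame with a 597×159 mm rectangular opening (x by z) and a uniform 64 mm border on every side. Frame depth is 37 mm along y. It is built from two vertical stiles running the full outside height and two horizontal rails spanning the gap between the stiles.

The bed frame is on the floor beside the table on its +x side. The picture frame is on top of the table.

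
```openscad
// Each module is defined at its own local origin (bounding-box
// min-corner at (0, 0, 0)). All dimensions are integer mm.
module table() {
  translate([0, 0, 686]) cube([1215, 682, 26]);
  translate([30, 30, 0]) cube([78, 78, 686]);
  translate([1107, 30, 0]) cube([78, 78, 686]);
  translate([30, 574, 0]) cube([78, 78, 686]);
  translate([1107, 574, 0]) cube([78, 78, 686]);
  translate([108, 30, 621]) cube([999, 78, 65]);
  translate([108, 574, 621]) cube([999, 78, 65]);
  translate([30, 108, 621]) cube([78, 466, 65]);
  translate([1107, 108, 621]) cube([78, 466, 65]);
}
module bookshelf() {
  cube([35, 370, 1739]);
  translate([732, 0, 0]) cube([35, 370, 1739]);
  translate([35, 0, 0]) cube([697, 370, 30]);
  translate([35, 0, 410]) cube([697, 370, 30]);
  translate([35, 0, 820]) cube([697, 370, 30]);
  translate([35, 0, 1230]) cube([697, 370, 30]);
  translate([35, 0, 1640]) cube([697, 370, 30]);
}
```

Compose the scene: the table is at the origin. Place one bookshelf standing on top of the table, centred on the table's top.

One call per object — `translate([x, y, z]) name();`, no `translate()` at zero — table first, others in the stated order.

table();
translate([224, 156, 712]) bookshelf();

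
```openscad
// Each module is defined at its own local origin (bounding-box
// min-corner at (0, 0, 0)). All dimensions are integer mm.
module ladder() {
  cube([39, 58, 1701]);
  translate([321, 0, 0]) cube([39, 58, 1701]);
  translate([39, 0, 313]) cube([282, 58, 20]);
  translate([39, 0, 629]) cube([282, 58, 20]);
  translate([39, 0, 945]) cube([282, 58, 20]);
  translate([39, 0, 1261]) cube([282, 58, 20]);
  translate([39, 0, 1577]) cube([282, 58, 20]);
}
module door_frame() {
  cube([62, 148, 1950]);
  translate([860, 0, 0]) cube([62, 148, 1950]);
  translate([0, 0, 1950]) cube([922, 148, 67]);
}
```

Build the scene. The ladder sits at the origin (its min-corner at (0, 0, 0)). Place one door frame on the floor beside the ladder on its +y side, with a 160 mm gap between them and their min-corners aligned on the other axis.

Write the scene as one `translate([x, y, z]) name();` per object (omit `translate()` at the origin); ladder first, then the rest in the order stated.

ladder();
translate([0, 218, 0]) door_frame();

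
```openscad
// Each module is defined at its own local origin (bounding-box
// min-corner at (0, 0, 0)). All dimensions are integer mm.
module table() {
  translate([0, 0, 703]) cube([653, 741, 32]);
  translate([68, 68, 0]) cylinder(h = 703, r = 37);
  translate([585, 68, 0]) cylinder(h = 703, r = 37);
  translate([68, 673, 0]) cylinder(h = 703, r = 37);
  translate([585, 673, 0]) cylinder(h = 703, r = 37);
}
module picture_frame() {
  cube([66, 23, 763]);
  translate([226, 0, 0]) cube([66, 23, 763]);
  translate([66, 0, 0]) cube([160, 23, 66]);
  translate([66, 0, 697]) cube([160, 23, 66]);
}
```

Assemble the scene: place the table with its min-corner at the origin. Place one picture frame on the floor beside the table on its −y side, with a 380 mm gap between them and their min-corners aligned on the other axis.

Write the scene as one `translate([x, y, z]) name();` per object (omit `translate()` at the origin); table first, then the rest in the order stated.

table();
translate([0, -403, 0]) picture_frame();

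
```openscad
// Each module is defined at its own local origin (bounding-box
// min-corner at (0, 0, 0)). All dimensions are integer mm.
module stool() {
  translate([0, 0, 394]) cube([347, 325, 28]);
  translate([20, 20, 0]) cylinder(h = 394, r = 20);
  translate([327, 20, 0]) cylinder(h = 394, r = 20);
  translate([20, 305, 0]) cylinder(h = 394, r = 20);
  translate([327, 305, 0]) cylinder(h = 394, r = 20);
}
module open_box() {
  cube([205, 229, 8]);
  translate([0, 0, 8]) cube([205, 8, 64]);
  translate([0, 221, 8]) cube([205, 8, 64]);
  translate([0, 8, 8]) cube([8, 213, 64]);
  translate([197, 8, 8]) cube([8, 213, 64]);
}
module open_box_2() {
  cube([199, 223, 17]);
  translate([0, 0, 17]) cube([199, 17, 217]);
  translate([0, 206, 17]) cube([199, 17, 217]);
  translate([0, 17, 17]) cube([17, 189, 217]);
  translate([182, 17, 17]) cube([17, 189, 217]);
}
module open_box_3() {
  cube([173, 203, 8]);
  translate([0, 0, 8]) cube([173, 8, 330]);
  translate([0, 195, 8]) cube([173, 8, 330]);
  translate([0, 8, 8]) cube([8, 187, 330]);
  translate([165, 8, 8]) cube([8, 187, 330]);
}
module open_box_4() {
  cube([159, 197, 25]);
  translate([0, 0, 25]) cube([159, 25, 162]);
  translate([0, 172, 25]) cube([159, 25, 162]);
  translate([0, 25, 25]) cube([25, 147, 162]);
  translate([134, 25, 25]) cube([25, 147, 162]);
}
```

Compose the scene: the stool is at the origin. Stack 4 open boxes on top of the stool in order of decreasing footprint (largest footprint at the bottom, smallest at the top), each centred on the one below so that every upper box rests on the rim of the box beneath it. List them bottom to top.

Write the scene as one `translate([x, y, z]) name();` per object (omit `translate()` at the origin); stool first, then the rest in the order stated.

stool();
translate([71, 48, 422]) open_box();
translate([74, 51, 494]) open_box_2();
translate([87, 61, 728]) open_box_3();
translate([94, 64, 1066]) open_box_4();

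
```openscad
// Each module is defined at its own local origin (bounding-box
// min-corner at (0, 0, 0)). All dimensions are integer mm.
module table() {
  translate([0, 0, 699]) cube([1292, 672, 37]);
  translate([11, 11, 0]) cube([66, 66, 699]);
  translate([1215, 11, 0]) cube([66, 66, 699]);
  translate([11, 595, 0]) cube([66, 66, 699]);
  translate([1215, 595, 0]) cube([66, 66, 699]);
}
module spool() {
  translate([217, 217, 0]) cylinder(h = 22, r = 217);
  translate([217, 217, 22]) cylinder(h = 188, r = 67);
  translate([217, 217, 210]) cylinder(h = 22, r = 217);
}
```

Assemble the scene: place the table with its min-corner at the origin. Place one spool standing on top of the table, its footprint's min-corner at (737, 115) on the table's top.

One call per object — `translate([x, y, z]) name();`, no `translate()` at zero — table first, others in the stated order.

table();
translate([737, 115, 736]) spool();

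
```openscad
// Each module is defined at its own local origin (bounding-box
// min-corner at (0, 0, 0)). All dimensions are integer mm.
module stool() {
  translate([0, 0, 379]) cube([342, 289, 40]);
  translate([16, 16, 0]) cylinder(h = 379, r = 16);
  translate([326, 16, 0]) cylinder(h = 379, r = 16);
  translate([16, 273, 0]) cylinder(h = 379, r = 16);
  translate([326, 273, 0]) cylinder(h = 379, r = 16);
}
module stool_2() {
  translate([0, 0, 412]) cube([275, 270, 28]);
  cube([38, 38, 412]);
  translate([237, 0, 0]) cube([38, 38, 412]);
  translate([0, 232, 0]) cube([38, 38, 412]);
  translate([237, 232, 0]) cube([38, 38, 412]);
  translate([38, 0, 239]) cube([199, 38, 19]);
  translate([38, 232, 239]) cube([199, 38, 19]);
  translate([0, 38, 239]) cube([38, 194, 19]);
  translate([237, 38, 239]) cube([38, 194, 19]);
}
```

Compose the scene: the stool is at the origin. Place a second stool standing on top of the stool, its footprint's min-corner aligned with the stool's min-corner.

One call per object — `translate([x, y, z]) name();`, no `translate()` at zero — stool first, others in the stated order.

stool();
translate([0, 0, 419]) stool_2();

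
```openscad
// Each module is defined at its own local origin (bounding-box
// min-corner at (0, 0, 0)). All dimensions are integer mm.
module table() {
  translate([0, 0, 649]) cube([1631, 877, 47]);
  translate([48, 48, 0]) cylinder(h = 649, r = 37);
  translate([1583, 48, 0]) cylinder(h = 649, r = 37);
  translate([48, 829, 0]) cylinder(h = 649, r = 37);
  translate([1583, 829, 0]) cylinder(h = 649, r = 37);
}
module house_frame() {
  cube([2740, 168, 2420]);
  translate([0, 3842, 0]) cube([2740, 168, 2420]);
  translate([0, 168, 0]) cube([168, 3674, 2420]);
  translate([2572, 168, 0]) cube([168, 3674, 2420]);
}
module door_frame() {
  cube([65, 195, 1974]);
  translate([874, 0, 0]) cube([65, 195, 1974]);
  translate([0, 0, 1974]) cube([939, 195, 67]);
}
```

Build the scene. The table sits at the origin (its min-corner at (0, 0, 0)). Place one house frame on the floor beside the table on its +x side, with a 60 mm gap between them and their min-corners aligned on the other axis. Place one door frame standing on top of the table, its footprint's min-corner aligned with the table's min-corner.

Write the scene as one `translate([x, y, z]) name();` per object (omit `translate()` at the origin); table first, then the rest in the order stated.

table();
translate([1691, 0, 0]) house_frame();
translate([0, 0, 696]) door_frame();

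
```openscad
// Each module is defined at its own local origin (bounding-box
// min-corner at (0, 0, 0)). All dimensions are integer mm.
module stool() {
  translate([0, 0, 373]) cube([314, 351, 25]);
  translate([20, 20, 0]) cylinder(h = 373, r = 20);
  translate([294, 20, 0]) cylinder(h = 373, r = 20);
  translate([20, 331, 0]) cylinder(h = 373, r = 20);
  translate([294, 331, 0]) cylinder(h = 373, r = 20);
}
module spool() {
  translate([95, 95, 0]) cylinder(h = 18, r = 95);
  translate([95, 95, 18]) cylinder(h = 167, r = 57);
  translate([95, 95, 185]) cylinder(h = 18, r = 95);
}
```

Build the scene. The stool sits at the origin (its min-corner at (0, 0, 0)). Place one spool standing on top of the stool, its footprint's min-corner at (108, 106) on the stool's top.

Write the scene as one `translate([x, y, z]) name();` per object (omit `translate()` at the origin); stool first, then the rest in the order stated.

stool();
translate([108, 106, 398]) spool();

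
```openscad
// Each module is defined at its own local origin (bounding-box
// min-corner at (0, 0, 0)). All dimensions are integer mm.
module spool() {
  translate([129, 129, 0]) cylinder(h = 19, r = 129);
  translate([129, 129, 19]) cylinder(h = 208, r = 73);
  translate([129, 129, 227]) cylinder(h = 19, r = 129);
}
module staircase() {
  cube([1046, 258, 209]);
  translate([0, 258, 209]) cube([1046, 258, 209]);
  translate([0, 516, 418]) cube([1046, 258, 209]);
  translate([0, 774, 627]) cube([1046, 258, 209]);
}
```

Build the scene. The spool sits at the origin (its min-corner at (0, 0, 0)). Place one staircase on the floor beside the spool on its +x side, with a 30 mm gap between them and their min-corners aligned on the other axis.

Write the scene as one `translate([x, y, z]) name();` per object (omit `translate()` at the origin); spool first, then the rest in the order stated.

spool();
translate([288, 0, 0]) staircase();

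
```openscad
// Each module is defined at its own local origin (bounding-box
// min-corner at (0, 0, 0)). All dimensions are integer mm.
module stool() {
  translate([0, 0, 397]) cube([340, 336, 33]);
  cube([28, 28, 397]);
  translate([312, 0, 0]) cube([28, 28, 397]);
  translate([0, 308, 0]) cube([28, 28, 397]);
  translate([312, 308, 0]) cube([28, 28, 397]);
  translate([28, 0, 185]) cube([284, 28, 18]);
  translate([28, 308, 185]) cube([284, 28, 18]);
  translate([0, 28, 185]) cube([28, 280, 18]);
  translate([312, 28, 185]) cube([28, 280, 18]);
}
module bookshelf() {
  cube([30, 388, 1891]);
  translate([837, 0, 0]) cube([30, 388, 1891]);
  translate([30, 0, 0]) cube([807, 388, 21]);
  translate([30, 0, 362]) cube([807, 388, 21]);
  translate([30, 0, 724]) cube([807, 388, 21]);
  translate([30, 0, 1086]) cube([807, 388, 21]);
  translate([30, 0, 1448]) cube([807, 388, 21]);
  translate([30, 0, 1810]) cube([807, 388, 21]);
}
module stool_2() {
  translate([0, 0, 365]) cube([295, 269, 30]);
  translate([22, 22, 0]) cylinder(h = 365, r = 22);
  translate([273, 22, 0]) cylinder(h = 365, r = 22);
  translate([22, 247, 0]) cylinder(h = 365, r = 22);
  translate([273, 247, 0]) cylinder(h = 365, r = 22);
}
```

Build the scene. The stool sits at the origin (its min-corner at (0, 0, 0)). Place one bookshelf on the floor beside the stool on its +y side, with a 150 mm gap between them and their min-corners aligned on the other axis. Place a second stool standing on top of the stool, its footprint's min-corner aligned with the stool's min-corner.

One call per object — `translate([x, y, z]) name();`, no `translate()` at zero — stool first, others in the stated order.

stool();
translate([0, 486, 0]) bookshelf();
translate([0, 0, 430]) stool_2();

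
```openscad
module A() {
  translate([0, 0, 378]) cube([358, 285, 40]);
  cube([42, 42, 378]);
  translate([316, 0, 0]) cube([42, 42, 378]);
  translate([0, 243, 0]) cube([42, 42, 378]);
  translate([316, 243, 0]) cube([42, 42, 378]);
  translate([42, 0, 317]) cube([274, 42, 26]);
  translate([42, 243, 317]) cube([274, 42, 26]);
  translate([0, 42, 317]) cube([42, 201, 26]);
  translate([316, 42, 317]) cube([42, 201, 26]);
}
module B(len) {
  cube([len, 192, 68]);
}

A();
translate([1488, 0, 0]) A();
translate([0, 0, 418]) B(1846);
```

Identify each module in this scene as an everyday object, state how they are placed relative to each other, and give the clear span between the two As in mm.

Second stool starts at x = 1488; first ends at x = 358; clear span = 1488 − 358 = 1130 mm.

A is a stool. B is a beam. A beam spans the tops of two stools. The clear span between the two stools is 1130 mm.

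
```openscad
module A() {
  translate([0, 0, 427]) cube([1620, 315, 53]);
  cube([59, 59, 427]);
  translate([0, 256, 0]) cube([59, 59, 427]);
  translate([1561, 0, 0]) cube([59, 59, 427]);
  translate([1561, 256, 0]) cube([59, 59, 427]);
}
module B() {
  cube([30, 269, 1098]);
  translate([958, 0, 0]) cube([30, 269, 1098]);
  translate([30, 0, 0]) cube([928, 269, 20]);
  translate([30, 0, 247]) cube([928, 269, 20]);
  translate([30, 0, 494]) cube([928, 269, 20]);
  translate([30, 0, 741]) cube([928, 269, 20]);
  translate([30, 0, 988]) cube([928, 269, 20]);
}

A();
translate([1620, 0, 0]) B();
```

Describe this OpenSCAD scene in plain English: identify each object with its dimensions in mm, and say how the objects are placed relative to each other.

A is a long wooden bench with a 1620 mm (x) × 315 mm (y) seat, 53 mm thick, its top surface 480 mm above the floor. Four 59 mm square legs at the seat corners, flush with the edges, run from z = 0 to the seat underside.

B is a bookshelf 988 mm wide overall, 269 mm deep and 1098 mm tall. The two sides are 30 mm thick vertical panels. 5 horizontal shelves of 20 mm thickness span between the inner faces of the sides; the lowest shelf sits on the floor and shelves are stacked with a clear vertical gap of 227 mm between each pair.

The bookshelf is against the bench's +x side, with their −y faces flush.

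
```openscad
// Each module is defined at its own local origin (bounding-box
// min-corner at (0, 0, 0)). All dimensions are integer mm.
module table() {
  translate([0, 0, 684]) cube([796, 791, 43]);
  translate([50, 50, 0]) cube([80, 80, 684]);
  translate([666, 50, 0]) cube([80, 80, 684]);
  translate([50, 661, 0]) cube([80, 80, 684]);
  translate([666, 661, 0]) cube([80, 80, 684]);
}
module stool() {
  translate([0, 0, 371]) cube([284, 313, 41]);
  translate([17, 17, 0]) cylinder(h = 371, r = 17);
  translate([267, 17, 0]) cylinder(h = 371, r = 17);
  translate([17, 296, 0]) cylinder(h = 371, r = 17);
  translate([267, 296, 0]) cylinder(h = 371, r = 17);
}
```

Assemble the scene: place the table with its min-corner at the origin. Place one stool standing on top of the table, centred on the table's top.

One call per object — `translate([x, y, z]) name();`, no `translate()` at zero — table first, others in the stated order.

table();
translate([256, 239, 727]) stool();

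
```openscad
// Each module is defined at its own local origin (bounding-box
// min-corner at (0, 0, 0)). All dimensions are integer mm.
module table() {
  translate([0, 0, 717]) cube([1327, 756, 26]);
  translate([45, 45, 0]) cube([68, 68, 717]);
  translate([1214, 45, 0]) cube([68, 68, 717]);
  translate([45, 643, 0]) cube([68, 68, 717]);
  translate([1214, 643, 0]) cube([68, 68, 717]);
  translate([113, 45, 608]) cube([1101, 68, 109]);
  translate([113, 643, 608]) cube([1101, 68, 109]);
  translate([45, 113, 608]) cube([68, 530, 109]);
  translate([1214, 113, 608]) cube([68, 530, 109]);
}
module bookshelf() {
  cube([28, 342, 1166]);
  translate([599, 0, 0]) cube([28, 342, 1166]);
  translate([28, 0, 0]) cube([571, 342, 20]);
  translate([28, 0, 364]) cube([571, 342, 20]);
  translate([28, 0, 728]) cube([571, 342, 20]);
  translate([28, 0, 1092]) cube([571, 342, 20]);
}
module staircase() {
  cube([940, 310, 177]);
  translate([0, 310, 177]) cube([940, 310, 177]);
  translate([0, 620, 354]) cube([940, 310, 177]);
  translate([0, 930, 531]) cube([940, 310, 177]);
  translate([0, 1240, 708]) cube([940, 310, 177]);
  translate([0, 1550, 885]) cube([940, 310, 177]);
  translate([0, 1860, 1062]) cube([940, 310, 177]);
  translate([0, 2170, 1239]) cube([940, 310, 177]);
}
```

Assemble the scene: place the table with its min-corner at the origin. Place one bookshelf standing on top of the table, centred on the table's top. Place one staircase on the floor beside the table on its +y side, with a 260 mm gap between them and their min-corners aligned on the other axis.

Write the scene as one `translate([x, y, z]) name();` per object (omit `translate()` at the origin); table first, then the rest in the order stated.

table();
translate([350, 207, 743]) bookshelf();
translate([0, 1016, 0]) staircase();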